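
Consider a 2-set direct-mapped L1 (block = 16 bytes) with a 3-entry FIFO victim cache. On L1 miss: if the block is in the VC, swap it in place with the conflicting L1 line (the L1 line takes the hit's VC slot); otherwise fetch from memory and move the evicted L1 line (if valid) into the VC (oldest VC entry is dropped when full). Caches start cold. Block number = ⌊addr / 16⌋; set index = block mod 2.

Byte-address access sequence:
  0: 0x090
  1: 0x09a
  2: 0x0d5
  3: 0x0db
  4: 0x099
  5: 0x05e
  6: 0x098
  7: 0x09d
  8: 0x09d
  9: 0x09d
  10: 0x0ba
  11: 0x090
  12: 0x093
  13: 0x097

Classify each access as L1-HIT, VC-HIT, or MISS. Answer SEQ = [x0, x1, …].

#0 0x90→b9/s1 MISS; vc=[]
#1 0x9a→b9/s1 L1-HIT; vc=[]
#2 0xd5→b13/s1 MISS; vc=[9]
#3 0xdb→b13/s1 L1-HIT; vc=[9]
#4 0x99→b9/s1 VC-HIT; vc=[13]
#5 0x5e→b5/s1 MISS; vc=[13,9]
#6 0x98→b9/s1 VC-HIT; vc=[13,5]
#7 0x9d→b9/s1 L1-HIT; vc=[13,5]
#8 0x9d→b9/s1 L1-HIT; vc=[13,5]
#9 0x9d→b9/s1 L1-HIT; vc=[13,5]
#10 0xba→b11/s1 MISS; vc=[13,5,9]
#11 0x90→b9/s1 VC-HIT; vc=[13,5,11]
#12 0x93→b9/s1 L1-HIT; vc=[13,5,11]
#13 0x97→b9/s1 L1-HIT; vc=[13,5,11]

SEQ = [MISS, L1-HIT, MISS, L1-HIT, VC-HIT, MISS, VC-HIT, L1-HIT, L1-HIT, L1-HIT, MISS, VC-HIT, L1-HIT, L1-HIT]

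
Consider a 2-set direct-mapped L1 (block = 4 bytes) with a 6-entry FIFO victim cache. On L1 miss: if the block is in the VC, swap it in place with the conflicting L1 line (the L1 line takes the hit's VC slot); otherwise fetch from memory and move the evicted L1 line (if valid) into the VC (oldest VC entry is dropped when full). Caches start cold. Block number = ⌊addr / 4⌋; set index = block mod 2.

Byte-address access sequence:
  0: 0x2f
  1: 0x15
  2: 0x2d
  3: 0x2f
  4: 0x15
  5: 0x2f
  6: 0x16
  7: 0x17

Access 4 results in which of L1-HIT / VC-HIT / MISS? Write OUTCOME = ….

  [0] addr=0x2f blk=11 s=1: MISS | VC []
  [1] addr=0x15 blk=5 s=1: MISS | VC [11]
  [2] addr=0x2d blk=11 s=1: VC-HIT | VC [5]
  [3] addr=0x2f blk=11 s=1: L1-HIT | VC [5]
  [4] addr=0x15 blk=5 s=1: VC-HIT | VC [11]
  [5] addr=0x2f blk=11 s=1: VC-HIT | VC [5]
  [6] addr=0x16 blk=5 s=1: VC-HIT | VC [11]
  [7] addr=0x17 blk=5 s=1: L1-HIT | VC [11]

OUTCOME = VC-HIT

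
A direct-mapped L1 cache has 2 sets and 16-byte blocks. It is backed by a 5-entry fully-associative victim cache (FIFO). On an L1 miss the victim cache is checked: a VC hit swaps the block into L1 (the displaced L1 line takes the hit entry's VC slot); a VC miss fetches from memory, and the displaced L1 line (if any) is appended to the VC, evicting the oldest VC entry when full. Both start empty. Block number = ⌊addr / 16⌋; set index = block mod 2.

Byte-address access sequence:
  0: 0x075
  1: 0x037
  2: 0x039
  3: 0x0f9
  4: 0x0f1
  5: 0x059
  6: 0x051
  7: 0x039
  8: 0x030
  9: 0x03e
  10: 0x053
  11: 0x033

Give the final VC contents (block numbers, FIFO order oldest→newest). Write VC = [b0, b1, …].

VC = [7, 5, 15]

  [0] addr=0x75 blk=7 s=1: MISS | VC []
  [1] addr=0x37 blk=3 s=1: MISS | VC [7]
  [2] addr=0x39 blk=3 s=1: L1-HIT | VC [7]
  [3] addr=0xf9 blk=15 s=1: MISS | VC [7, 3]
  [4] addr=0xf1 blk=15 s=1: L1-HIT | VC [7, 3]
  [5] addr=0x59 blk=5 s=1: MISS | VC [7, 3, 15]
  [6] addr=0x51 blk=5 s=1: L1-HIT | VC [7, 3, 15]
  [7] addr=0x39 blk=3 s=1: VC-HIT | VC [7, 5, 15]
  [8] addr=0x30 blk=3 s=1: L1-HIT | VC [7, 5, 15]
  [9] addr=0x3e blk=3 s=1: L1-HIT | VC [7, 5, 15]
  [10] addr=0x53 blk=5 s=1: VC-HIT | VC [7, 3, 15]
  [11] addr=0x33 blk=3 s=1: VC-HIT | VC [7, 5, 15]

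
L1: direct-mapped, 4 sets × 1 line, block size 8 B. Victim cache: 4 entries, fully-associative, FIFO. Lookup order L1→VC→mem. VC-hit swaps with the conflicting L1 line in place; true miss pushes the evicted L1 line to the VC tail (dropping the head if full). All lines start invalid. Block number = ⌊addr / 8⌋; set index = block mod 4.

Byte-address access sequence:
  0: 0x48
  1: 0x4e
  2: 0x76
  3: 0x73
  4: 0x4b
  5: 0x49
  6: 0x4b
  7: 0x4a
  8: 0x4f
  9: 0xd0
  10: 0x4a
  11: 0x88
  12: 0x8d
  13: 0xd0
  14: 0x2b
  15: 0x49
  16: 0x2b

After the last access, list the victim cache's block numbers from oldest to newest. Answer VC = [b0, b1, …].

VC = [14, 9, 17]

#0 0x48→b9/s1 MISS; vc=[]
#1 0x4e→b9/s1 L1-HIT; vc=[]
#2 0x76→b14/s2 MISS; vc=[]
#3 0x73→b14/s2 L1-HIT; vc=[]
#4 0x4b→b9/s1 L1-HIT; vc=[]
#5 0x49→b9/s1 L1-HIT; vc=[]
#6 0x4b→b9/s1 L1-HIT; vc=[]
#7 0x4a→b9/s1 L1-HIT; vc=[]
#8 0x4f→b9/s1 L1-HIT; vc=[]
#9 0xd0→b26/s2 MISS; vc=[14]
#10 0x4a→b9/s1 L1-HIT; vc=[14]
#11 0x88→b17/s1 MISS; vc=[14,9]
#12 0x8d→b17/s1 L1-HIT; vc=[14,9]
#13 0xd0→b26/s2 L1-HIT; vc=[14,9]
#14 0x2b→b5/s1 MISS; vc=[14,9,17]
#15 0x49→b9/s1 VC-HIT; vc=[14,5,17]
#16 0x2b→b5/s1 VC-HIT; vc=[14,9,17]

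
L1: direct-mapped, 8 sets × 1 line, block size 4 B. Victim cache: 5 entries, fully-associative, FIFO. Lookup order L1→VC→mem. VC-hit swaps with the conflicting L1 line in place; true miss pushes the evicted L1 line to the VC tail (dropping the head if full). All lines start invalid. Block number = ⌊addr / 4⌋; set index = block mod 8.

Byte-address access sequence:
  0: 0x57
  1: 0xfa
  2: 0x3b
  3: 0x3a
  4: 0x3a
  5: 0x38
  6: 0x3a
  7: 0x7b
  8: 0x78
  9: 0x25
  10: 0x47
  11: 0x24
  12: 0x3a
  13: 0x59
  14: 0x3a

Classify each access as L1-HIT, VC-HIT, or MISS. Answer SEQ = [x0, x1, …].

SEQ = [MISS, MISS, MISS, L1-HIT, L1-HIT, L1-HIT, L1-HIT, MISS, L1-HIT, MISS, MISS, VC-HIT, VC-HIT, MISS, VC-HIT]

0: 0x57 (blk 21, set 5) → MISS  vc=[]
1: 0xfa (blk 62, set 6) → MISS  vc=[]
2: 0x3b (blk 14, set 6) → MISS  vc=[62]
3: 0x3a (blk 14, set 6) → L1-HIT  vc=[62]
4: 0x3a (blk 14, set 6) → L1-HIT  vc=[62]
5: 0x38 (blk 14, set 6) → L1-HIT  vc=[62]
6: 0x3a (blk 14, set 6) → L1-HIT  vc=[62]
7: 0x7b (blk 30, set 6) → MISS  vc=[62, 14]
8: 0x78 (blk 30, set 6) → L1-HIT  vc=[62, 14]
9: 0x25 (blk 9, set 1) → MISS  vc=[62, 14]
10: 0x47 (blk 17, set 1) → MISS  vc=[62, 14, 9]
11: 0x24 (blk 9, set 1) → VC-HIT  vc=[62, 14, 17]
12: 0x3a (blk 14, set 6) → VC-HIT  vc=[62, 30, 17]
13: 0x59 (blk 22, set 6) → MISS  vc=[62, 30, 17, 14]
14: 0x3a (blk 14, set 6) → VC-HIT  vc=[62, 30, 17, 22]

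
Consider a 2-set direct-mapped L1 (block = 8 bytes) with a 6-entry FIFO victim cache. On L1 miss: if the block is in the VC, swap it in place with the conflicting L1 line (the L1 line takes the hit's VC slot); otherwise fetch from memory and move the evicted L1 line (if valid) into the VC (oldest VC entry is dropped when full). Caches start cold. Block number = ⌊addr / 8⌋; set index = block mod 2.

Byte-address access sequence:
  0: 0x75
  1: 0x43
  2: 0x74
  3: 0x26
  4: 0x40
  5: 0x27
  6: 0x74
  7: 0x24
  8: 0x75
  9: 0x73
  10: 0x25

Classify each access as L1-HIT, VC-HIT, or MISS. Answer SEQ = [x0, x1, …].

  [0] addr=0x75 blk=14 s=0: MISS | VC []
  [1] addr=0x43 blk=8 s=0: MISS | VC [14]
  [2] addr=0x74 blk=14 s=0: VC-HIT | VC [8]
  [3] addr=0x26 blk=4 s=0: MISS | VC [8, 14]
  [4] addr=0x40 blk=8 s=0: VC-HIT | VC [4, 14]
  [5] addr=0x27 blk=4 s=0: VC-HIT | VC [8, 14]
  [6] addr=0x74 blk=14 s=0: VC-HIT | VC [8, 4]
  [7] addr=0x24 blk=4 s=0: VC-HIT | VC [8, 14]
  [8] addr=0x75 blk=14 s=0: VC-HIT | VC [8, 4]
  [9] addr=0x73 blk=14 s=0: L1-HIT | VC [8, 4]
  [10] addr=0x25 blk=4 s=0: VC-HIT | VC [8, 14]

SEQ = [MISS, MISS, VC-HIT, MISS, VC-HIT, VC-HIT, VC-HIT, VC-HIT, VC-HIT, L1-HIT, VC-HIT]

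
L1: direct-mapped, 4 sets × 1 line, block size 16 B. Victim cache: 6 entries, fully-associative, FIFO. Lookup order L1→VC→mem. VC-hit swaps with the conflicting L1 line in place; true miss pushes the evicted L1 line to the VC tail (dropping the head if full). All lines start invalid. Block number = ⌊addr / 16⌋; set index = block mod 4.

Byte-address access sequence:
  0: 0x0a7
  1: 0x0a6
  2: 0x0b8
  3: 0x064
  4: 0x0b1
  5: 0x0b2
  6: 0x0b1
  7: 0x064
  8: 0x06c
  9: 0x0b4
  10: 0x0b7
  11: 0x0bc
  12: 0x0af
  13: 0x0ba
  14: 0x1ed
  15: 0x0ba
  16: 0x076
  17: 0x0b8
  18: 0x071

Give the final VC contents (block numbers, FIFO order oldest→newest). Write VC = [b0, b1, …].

VC = [6, 10, 11]

#0 0xa7→b10/s2 MISS; vc=[]
#1 0xa6→b10/s2 L1-HIT; vc=[]
#2 0xb8→b11/s3 MISS; vc=[]
#3 0x64→b6/s2 MISS; vc=[10]
#4 0xb1→b11/s3 L1-HIT; vc=[10]
#5 0xb2→b11/s3 L1-HIT; vc=[10]
#6 0xb1→b11/s3 L1-HIT; vc=[10]
#7 0x64→b6/s2 L1-HIT; vc=[10]
#8 0x6c→b6/s2 L1-HIT; vc=[10]
#9 0xb4→b11/s3 L1-HIT; vc=[10]
#10 0xb7→b11/s3 L1-HIT; vc=[10]
#11 0xbc→b11/s3 L1-HIT; vc=[10]
#12 0xaf→b10/s2 VC-HIT; vc=[6]
#13 0xba→b11/s3 L1-HIT; vc=[6]
#14 0x1ed→b30/s2 MISS; vc=[6,10]
#15 0xba→b11/s3 L1-HIT; vc=[6,10]
#16 0x76→b7/s3 MISS; vc=[6,10,11]
#17 0xb8→b11/s3 VC-HIT; vc=[6,10,7]
#18 0x71→b7/s3 VC-HIT; vc=[6,10,11]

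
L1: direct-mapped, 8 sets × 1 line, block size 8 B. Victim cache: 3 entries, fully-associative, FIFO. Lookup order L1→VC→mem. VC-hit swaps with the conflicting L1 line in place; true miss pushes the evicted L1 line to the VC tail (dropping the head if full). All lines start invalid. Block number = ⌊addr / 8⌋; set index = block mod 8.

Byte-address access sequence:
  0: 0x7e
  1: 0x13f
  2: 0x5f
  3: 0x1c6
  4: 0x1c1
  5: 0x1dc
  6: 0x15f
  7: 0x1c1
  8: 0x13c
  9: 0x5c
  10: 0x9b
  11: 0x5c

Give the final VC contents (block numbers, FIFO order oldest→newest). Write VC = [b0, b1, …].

VC = [43, 59, 19]

#0 0x7e→b15/s7 MISS; vc=[]
#1 0x13f→b39/s7 MISS; vc=[15]
#2 0x5f→b11/s3 MISS; vc=[15]
#3 0x1c6→b56/s0 MISS; vc=[15]
#4 0x1c1→b56/s0 L1-HIT; vc=[15]
#5 0x1dc→b59/s3 MISS; vc=[15,11]
#6 0x15f→b43/s3 MISS; vc=[15,11,59]
#7 0x1c1→b56/s0 L1-HIT; vc=[15,11,59]
#8 0x13c→b39/s7 L1-HIT; vc=[15,11,59]
#9 0x5c→b11/s3 VC-HIT; vc=[15,43,59]
#10 0x9b→b19/s3 MISS; vc=[43,59,11]
#11 0x5c→b11/s3 VC-HIT; vc=[43,59,19]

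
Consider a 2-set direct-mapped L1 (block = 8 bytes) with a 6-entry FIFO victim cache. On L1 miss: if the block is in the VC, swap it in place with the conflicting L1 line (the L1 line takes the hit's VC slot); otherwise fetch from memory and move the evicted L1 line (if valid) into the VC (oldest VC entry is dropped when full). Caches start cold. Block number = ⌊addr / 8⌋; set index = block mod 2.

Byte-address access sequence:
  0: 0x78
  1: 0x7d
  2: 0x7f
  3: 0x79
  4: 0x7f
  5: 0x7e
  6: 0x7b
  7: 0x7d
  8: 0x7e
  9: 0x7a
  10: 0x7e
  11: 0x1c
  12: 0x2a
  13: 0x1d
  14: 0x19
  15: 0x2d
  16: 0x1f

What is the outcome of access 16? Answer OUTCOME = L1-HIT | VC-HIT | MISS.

  [0] addr=0x78 blk=15 s=1: MISS | VC []
  [1] addr=0x7d blk=15 s=1: L1-HIT | VC []
  [2] addr=0x7f blk=15 s=1: L1-HIT | VC []
  [3] addr=0x79 blk=15 s=1: L1-HIT | VC []
  [4] addr=0x7f blk=15 s=1: L1-HIT | VC []
  [5] addr=0x7e blk=15 s=1: L1-HIT | VC []
  [6] addr=0x7b blk=15 s=1: L1-HIT | VC []
  [7] addr=0x7d blk=15 s=1: L1-HIT | VC []
  [8] addr=0x7e blk=15 s=1: L1-HIT | VC []
  [9] addr=0x7a blk=15 s=1: L1-HIT | VC []
  [10] addr=0x7e blk=15 s=1: L1-HIT | VC []
  [11] addr=0x1c blk=3 s=1: MISS | VC [15]
  [12] addr=0x2a blk=5 s=1: MISS | VC [15, 3]
  [13] addr=0x1d blk=3 s=1: VC-HIT | VC [15, 5]
  [14] addr=0x19 blk=3 s=1: L1-HIT | VC [15, 5]
  [15] addr=0x2d blk=5 s=1: VC-HIT | VC [15, 3]
  [16] addr=0x1f blk=3 s=1: VC-HIT | VC [15, 5]

OUTCOME = VC-HIT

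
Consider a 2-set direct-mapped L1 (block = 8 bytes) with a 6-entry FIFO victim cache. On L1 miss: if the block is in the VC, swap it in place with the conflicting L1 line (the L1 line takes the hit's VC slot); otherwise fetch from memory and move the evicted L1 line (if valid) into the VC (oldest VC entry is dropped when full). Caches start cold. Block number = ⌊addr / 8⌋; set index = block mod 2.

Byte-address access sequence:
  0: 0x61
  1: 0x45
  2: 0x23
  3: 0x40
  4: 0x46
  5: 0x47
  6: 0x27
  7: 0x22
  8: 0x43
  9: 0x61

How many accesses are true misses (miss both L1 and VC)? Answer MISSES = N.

MISSES = 3

0: 0x61 (blk 12, set 0) → MISS  vc=[]
1: 0x45 (blk 8, set 0) → MISS  vc=[12]
2: 0x23 (blk 4, set 0) → MISS  vc=[12, 8]
3: 0x40 (blk 8, set 0) → VC-HIT  vc=[12, 4]
4: 0x46 (blk 8, set 0) → L1-HIT  vc=[12, 4]
5: 0x47 (blk 8, set 0) → L1-HIT  vc=[12, 4]
6: 0x27 (blk 4, set 0) → VC-HIT  vc=[12, 8]
7: 0x22 (blk 4, set 0) → L1-HIT  vc=[12, 8]
8: 0x43 (blk 8, set 0) → VC-HIT  vc=[12, 4]
9: 0x61 (blk 12, set 0) → VC-HIT  vc=[8, 4]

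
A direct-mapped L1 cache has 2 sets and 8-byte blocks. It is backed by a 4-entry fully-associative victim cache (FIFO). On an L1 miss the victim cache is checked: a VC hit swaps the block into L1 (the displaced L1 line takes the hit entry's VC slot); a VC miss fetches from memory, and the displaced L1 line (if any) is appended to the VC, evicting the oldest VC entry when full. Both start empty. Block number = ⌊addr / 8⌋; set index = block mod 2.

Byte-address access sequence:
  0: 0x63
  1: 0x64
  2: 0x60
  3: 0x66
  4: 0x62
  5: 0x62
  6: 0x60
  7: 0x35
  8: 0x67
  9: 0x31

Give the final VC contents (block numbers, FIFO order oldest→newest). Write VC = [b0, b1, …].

  [0] addr=0x63 blk=12 s=0: MISS | VC []
  [1] addr=0x64 blk=12 s=0: L1-HIT | VC []
  [2] addr=0x60 blk=12 s=0: L1-HIT | VC []
  [3] addr=0x66 blk=12 s=0: L1-HIT | VC []
  [4] addr=0x62 blk=12 s=0: L1-HIT | VC []
  [5] addr=0x62 blk=12 s=0: L1-HIT | VC []
  [6] addr=0x60 blk=12 s=0: L1-HIT | VC []
  [7] addr=0x35 blk=6 s=0: MISS | VC [12]
  [8] addr=0x67 blk=12 s=0: VC-HIT | VC [6]
  [9] addr=0x31 blk=6 s=0: VC-HIT | VC [12]

VC = [12]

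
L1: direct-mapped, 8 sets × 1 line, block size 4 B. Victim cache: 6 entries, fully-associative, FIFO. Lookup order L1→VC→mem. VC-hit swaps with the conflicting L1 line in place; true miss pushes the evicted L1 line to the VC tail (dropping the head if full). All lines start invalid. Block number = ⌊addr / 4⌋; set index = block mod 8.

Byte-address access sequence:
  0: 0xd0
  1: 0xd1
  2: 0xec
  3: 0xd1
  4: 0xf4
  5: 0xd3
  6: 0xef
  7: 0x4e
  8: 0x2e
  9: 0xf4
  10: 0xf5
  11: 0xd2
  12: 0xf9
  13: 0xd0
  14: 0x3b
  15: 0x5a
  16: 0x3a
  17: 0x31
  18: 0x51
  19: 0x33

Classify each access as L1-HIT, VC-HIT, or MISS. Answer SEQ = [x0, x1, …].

#0 0xd0→b52/s4 MISS; vc=[]
#1 0xd1→b52/s4 L1-HIT; vc=[]
#2 0xec→b59/s3 MISS; vc=[]
#3 0xd1→b52/s4 L1-HIT; vc=[]
#4 0xf4→b61/s5 MISS; vc=[]
#5 0xd3→b52/s4 L1-HIT; vc=[]
#6 0xef→b59/s3 L1-HIT; vc=[]
#7 0x4e→b19/s3 MISS; vc=[59]
#8 0x2e→b11/s3 MISS; vc=[59,19]
#9 0xf4→b61/s5 L1-HIT; vc=[59,19]
#10 0xf5→b61/s5 L1-HIT; vc=[59,19]
#11 0xd2→b52/s4 L1-HIT; vc=[59,19]
#12 0xf9→b62/s6 MISS; vc=[59,19]
#13 0xd0→b52/s4 L1-HIT; vc=[59,19]
#14 0x3b→b14/s6 MISS; vc=[59,19,62]
#15 0x5a→b22/s6 MISS; vc=[59,19,62,14]
#16 0x3a→b14/s6 VC-HIT; vc=[59,19,62,22]
#17 0x31→b12/s4 MISS; vc=[59,19,62,22,52]
#18 0x51→b20/s4 MISS; vc=[59,19,62,22,52,12]
#19 0x33→b12/s4 VC-HIT; vc=[59,19,62,22,52,20]

SEQ = [MISS, L1-HIT, MISS, L1-HIT, MISS, L1-HIT, L1-HIT, MISS, MISS, L1-HIT, L1-HIT, L1-HIT, MISS, L1-HIT, MISS, MISS, VC-HIT, MISS, MISS, VC-HIT]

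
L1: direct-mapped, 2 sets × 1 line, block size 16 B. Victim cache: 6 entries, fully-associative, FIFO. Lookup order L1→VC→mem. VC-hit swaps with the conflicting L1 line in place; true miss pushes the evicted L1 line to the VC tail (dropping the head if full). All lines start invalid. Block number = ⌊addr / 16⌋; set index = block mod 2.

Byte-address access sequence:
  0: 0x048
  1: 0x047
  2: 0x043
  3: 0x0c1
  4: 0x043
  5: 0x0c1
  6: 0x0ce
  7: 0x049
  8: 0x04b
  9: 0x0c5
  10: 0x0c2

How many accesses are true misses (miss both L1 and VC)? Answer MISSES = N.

#0 0x48→b4/s0 MISS; vc=[]
#1 0x47→b4/s0 L1-HIT; vc=[]
#2 0x43→b4/s0 L1-HIT; vc=[]
#3 0xc1→b12/s0 MISS; vc=[4]
#4 0x43→b4/s0 VC-HIT; vc=[12]
#5 0xc1→b12/s0 VC-HIT; vc=[4]
#6 0xce→b12/s0 L1-HIT; vc=[4]
#7 0x49→b4/s0 VC-HIT; vc=[12]
#8 0x4b→b4/s0 L1-HIT; vc=[12]
#9 0xc5→b12/s0 VC-HIT; vc=[4]
#10 0xc2→b12/s0 L1-HIT; vc=[4]

MISSES = 2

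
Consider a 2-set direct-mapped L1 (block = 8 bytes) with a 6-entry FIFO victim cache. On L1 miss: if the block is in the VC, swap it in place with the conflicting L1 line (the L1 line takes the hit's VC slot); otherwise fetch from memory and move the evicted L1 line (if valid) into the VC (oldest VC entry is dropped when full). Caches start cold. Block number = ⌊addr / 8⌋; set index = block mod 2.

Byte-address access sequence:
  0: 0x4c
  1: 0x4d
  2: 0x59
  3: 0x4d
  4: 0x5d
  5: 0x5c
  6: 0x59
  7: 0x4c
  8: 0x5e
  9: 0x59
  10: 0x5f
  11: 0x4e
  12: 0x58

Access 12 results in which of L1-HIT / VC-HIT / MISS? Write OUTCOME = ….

#0 0x4c→b9/s1 MISS; vc=[]
#1 0x4d→b9/s1 L1-HIT; vc=[]
#2 0x59→b11/s1 MISS; vc=[9]
#3 0x4d→b9/s1 VC-HIT; vc=[11]
#4 0x5d→b11/s1 VC-HIT; vc=[9]
#5 0x5c→b11/s1 L1-HIT; vc=[9]
#6 0x59→b11/s1 L1-HIT; vc=[9]
#7 0x4c→b9/s1 VC-HIT; vc=[11]
#8 0x5e→b11/s1 VC-HIT; vc=[9]
#9 0x59→b11/s1 L1-HIT; vc=[9]
#10 0x5f→b11/s1 L1-HIT; vc=[9]
#11 0x4e→b9/s1 VC-HIT; vc=[11]
#12 0x58→b11/s1 VC-HIT; vc=[9]

OUTCOME = VC-HIT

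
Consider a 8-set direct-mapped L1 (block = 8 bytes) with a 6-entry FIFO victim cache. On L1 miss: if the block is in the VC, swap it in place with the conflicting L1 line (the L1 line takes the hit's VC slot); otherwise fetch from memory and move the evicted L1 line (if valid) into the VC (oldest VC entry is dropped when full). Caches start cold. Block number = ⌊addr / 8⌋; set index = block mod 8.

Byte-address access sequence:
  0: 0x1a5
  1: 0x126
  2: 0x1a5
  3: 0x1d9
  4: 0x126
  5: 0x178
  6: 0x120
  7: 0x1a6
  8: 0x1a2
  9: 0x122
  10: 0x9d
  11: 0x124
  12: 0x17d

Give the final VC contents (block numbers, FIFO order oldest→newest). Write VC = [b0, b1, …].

VC = [52, 59]

  [0] addr=0x1a5 blk=52 s=4: MISS | VC []
  [1] addr=0x126 blk=36 s=4: MISS | VC [52]
  [2] addr=0x1a5 blk=52 s=4: VC-HIT | VC [36]
  [3] addr=0x1d9 blk=59 s=3: MISS | VC [36]
  [4] addr=0x126 blk=36 s=4: VC-HIT | VC [52]
  [5] addr=0x178 blk=47 s=7: MISS | VC [52]
  [6] addr=0x120 blk=36 s=4: L1-HIT | VC [52]
  [7] addr=0x1a6 blk=52 s=4: VC-HIT | VC [36]
  [8] addr=0x1a2 blk=52 s=4: L1-HIT | VC [36]
  [9] addr=0x122 blk=36 s=4: VC-HIT | VC [52]
  [10] addr=0x9d blk=19 s=3: MISS | VC [52, 59]
  [11] addr=0x124 blk=36 s=4: L1-HIT | VC [52, 59]
  [12] addr=0x17d blk=47 s=7: L1-HIT | VC [52, 59]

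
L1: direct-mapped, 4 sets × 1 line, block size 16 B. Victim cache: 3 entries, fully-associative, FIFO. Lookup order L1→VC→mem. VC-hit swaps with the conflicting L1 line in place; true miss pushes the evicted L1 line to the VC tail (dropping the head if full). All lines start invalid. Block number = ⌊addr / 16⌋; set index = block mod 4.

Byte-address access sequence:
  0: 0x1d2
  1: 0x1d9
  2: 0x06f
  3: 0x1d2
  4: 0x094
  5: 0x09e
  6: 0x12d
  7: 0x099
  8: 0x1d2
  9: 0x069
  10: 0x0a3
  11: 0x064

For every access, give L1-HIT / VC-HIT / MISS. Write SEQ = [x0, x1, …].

SEQ = [MISS, L1-HIT, MISS, L1-HIT, MISS, L1-HIT, MISS, L1-HIT, VC-HIT, VC-HIT, MISS, VC-HIT]

#0 0x1d2→b29/s1 MISS; vc=[]
#1 0x1d9→b29/s1 L1-HIT; vc=[]
#2 0x6f→b6/s2 MISS; vc=[]
#3 0x1d2→b29/s1 L1-HIT; vc=[]
#4 0x94→b9/s1 MISS; vc=[29]
#5 0x9e→b9/s1 L1-HIT; vc=[29]
#6 0x12d→b18/s2 MISS; vc=[29,6]
#7 0x99→b9/s1 L1-HIT; vc=[29,6]
#8 0x1d2→b29/s1 VC-HIT; vc=[9,6]
#9 0x69→b6/s2 VC-HIT; vc=[9,18]
#10 0xa3→b10/s2 MISS; vc=[9,18,6]
#11 0x64→b6/s2 VC-HIT; vc=[9,18,10]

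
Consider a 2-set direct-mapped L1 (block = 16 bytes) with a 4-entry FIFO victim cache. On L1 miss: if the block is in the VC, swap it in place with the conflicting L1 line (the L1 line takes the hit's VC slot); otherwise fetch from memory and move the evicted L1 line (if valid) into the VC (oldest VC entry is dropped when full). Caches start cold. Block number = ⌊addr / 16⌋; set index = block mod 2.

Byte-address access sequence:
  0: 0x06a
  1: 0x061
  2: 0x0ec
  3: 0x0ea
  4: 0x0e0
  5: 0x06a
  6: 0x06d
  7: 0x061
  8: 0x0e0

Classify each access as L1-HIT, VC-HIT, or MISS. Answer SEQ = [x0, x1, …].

  [0] addr=0x6a blk=6 s=0: MISS | VC []
  [1] addr=0x61 blk=6 s=0: L1-HIT | VC []
  [2] addr=0xec blk=14 s=0: MISS | VC [6]
  [3] addr=0xea blk=14 s=0: L1-HIT | VC [6]
  [4] addr=0xe0 blk=14 s=0: L1-HIT | VC [6]
  [5] addr=0x6a blk=6 s=0: VC-HIT | VC [14]
  [6] addr=0x6d blk=6 s=0: L1-HIT | VC [14]
  [7] addr=0x61 blk=6 s=0: L1-HIT | VC [14]
  [8] addr=0xe0 blk=14 s=0: VC-HIT | VC [6]

SEQ = [MISS, L1-HIT, MISS, L1-HIT, L1-HIT, VC-HIT, L1-HIT, L1-HIT, VC-HIT]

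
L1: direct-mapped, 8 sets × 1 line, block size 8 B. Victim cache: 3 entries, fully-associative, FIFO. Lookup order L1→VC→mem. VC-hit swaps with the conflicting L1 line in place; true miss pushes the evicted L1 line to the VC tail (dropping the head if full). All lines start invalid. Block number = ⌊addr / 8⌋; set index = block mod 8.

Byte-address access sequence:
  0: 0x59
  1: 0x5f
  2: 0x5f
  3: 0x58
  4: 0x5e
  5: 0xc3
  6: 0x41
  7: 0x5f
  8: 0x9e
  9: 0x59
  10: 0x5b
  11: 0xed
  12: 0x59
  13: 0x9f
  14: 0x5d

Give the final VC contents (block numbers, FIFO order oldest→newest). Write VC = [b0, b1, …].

VC = [24, 19]

  [0] addr=0x59 blk=11 s=3: MISS | VC []
  [1] addr=0x5f blk=11 s=3: L1-HIT | VC []
  [2] addr=0x5f blk=11 s=3: L1-HIT | VC []
  [3] addr=0x58 blk=11 s=3: L1-HIT | VC []
  [4] addr=0x5e blk=11 s=3: L1-HIT | VC []
  [5] addr=0xc3 blk=24 s=0: MISS | VC []
  [6] addr=0x41 blk=8 s=0: MISS | VC [24]
  [7] addr=0x5f blk=11 s=3: L1-HIT | VC [24]
  [8] addr=0x9e blk=19 s=3: MISS | VC [24, 11]
  [9] addr=0x59 blk=11 s=3: VC-HIT | VC [24, 19]
  [10] addr=0x5b blk=11 s=3: L1-HIT | VC [24, 19]
  [11] addr=0xed blk=29 s=5: MISS | VC [24, 19]
  [12] addr=0x59 blk=11 s=3: L1-HIT | VC [24, 19]
  [13] addr=0x9f blk=19 s=3: VC-HIT | VC [24, 11]
  [14] addr=0x5d blk=11 s=3: VC-HIT | VC [24, 19]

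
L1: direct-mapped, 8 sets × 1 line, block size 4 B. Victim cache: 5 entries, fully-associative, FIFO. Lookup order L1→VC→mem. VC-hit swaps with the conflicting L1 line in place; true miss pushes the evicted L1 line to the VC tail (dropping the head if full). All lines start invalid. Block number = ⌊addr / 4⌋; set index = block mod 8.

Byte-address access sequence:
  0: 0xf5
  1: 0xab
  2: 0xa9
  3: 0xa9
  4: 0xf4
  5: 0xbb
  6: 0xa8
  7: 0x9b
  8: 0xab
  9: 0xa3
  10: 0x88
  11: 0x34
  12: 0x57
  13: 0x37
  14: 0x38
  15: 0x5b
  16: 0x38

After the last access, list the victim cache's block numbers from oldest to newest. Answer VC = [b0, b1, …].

VC = [42, 61, 21, 38, 22]

#0 0xf5→b61/s5 MISS; vc=[]
#1 0xab→b42/s2 MISS; vc=[]
#2 0xa9→b42/s2 L1-HIT; vc=[]
#3 0xa9→b42/s2 L1-HIT; vc=[]
#4 0xf4→b61/s5 L1-HIT; vc=[]
#5 0xbb→b46/s6 MISS; vc=[]
#6 0xa8→b42/s2 L1-HIT; vc=[]
#7 0x9b→b38/s6 MISS; vc=[46]
#8 0xab→b42/s2 L1-HIT; vc=[46]
#9 0xa3→b40/s0 MISS; vc=[46]
#10 0x88→b34/s2 MISS; vc=[46,42]
#11 0x34→b13/s5 MISS; vc=[46,42,61]
#12 0x57→b21/s5 MISS; vc=[46,42,61,13]
#13 0x37→b13/s5 VC-HIT; vc=[46,42,61,21]
#14 0x38→b14/s6 MISS; vc=[46,42,61,21,38]
#15 0x5b→b22/s6 MISS; vc=[42,61,21,38,14]
#16 0x38→b14/s6 VC-HIT; vc=[42,61,21,38,22]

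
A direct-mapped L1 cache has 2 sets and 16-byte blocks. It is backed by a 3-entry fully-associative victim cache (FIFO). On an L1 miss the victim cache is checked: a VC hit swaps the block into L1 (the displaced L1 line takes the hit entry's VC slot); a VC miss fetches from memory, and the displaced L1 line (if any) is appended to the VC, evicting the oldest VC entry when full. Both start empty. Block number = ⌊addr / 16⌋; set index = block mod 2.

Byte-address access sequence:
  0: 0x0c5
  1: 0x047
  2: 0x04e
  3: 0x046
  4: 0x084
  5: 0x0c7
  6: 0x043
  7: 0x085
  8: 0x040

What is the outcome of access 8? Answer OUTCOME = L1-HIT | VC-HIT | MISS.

#0 0xc5→b12/s0 MISS; vc=[]
#1 0x47→b4/s0 MISS; vc=[12]
#2 0x4e→b4/s0 L1-HIT; vc=[12]
#3 0x46→b4/s0 L1-HIT; vc=[12]
#4 0x84→b8/s0 MISS; vc=[12,4]
#5 0xc7→b12/s0 VC-HIT; vc=[8,4]
#6 0x43→b4/s0 VC-HIT; vc=[8,12]
#7 0x85→b8/s0 VC-HIT; vc=[4,12]
#8 0x40→b4/s0 VC-HIT; vc=[8,12]

OUTCOME = VC-HIT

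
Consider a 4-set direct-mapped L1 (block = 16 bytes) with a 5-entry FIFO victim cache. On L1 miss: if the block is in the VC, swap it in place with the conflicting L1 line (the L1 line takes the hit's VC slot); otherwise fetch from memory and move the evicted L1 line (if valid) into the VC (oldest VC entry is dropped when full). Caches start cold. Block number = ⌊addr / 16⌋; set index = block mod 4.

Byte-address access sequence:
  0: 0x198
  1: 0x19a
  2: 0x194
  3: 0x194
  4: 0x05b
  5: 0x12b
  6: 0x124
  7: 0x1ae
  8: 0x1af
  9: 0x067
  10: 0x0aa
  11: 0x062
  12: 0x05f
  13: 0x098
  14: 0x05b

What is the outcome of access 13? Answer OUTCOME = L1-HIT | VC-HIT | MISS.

#0 0x198→b25/s1 MISS; vc=[]
#1 0x19a→b25/s1 L1-HIT; vc=[]
#2 0x194→b25/s1 L1-HIT; vc=[]
#3 0x194→b25/s1 L1-HIT; vc=[]
#4 0x5b→b5/s1 MISS; vc=[25]
#5 0x12b→b18/s2 MISS; vc=[25]
#6 0x124→b18/s2 L1-HIT; vc=[25]
#7 0x1ae→b26/s2 MISS; vc=[25,18]
#8 0x1af→b26/s2 L1-HIT; vc=[25,18]
#9 0x67→b6/s2 MISS; vc=[25,18,26]
#10 0xaa→b10/s2 MISS; vc=[25,18,26,6]
#11 0x62→b6/s2 VC-HIT; vc=[25,18,26,10]
#12 0x5f→b5/s1 L1-HIT; vc=[25,18,26,10]
#13 0x98→b9/s1 MISS; vc=[25,18,26,10,5]
#14 0x5b→b5/s1 VC-HIT; vc=[25,18,26,10,9]

OUTCOME = MISS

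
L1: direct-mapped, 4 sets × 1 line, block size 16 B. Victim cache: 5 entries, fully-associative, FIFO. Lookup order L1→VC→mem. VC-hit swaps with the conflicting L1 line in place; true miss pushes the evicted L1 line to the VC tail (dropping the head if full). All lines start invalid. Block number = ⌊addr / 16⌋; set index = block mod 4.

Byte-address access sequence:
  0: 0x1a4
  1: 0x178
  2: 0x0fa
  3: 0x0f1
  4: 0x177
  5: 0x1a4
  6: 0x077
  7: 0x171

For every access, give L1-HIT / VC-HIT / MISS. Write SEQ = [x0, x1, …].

SEQ = [MISS, MISS, MISS, L1-HIT, VC-HIT, L1-HIT, MISS, VC-HIT]

#0 0x1a4→b26/s2 MISS; vc=[]
#1 0x178→b23/s3 MISS; vc=[]
#2 0xfa→b15/s3 MISS; vc=[23]
#3 0xf1→b15/s3 L1-HIT; vc=[23]
#4 0x177→b23/s3 VC-HIT; vc=[15]
#5 0x1a4→b26/s2 L1-HIT; vc=[15]
#6 0x77→b7/s3 MISS; vc=[15,23]
#7 0x171→b23/s3 VC-HIT; vc=[15,7]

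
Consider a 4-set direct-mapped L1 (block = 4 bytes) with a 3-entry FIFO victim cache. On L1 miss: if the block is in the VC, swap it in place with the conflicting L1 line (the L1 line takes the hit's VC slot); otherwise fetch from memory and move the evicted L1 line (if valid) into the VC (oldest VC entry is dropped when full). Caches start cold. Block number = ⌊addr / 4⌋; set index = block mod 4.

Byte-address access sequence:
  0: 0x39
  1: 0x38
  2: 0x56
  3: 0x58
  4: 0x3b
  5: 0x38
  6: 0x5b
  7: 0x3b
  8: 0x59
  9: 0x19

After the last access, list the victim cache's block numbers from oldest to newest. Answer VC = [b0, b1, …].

  [0] addr=0x39 blk=14 s=2: MISS | VC []
  [1] addr=0x38 blk=14 s=2: L1-HIT | VC []
  [2] addr=0x56 blk=21 s=1: MISS | VC []
  [3] addr=0x58 blk=22 s=2: MISS | VC [14]
  [4] addr=0x3b blk=14 s=2: VC-HIT | VC [22]
  [5] addr=0x38 blk=14 s=2: L1-HIT | VC [22]
  [6] addr=0x5b blk=22 s=2: VC-HIT | VC [14]
  [7] addr=0x3b blk=14 s=2: VC-HIT | VC [22]
  [8] addr=0x59 blk=22 s=2: VC-HIT | VC [14]
  [9] addr=0x19 blk=6 s=2: MISS | VC [14, 22]

VC = [14, 22]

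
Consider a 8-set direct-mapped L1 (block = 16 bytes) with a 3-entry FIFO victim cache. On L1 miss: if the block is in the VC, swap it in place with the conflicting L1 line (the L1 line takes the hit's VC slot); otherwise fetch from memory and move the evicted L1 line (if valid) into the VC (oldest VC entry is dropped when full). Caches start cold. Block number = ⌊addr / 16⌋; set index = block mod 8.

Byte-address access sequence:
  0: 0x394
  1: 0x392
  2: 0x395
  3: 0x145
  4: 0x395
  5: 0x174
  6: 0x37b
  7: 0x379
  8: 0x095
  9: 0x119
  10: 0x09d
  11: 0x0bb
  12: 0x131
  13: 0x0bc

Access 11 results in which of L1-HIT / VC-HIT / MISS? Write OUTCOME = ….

OUTCOME = MISS

0: 0x394 (blk 57, set 1) → MISS  vc=[]
1: 0x392 (blk 57, set 1) → L1-HIT  vc=[]
2: 0x395 (blk 57, set 1) → L1-HIT  vc=[]
3: 0x145 (blk 20, set 4) → MISS  vc=[]
4: 0x395 (blk 57, set 1) → L1-HIT  vc=[]
5: 0x174 (blk 23, set 7) → MISS  vc=[]
6: 0x37b (blk 55, set 7) → MISS  vc=[23]
7: 0x379 (blk 55, set 7) → L1-HIT  vc=[23]
8: 0x95 (blk 9, set 1) → MISS  vc=[23, 57]
9: 0x119 (blk 17, set 1) → MISS  vc=[23, 57, 9]
10: 0x9d (blk 9, set 1) → VC-HIT  vc=[23, 57, 17]
11: 0xbb (blk 11, set 3) → MISS  vc=[23, 57, 17]
12: 0x131 (blk 19, set 3) → MISS  vc=[57, 17, 11]
13: 0xbc (blk 11, set 3) → VC-HIT  vc=[57, 17, 19]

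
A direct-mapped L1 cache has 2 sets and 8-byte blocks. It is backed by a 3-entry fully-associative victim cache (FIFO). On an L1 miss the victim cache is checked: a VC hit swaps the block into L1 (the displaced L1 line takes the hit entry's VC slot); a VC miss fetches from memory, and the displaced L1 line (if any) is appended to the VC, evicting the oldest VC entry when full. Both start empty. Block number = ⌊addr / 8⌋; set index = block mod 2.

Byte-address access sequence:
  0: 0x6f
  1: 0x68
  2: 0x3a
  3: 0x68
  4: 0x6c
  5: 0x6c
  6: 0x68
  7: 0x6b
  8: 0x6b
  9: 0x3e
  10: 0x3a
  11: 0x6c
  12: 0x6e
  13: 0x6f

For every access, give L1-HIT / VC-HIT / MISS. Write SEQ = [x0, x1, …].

SEQ = [MISS, L1-HIT, MISS, VC-HIT, L1-HIT, L1-HIT, L1-HIT, L1-HIT, L1-HIT, VC-HIT, L1-HIT, VC-HIT, L1-HIT, L1-HIT]

0: 0x6f (blk 13, set 1) → MISS  vc=[]
1: 0x68 (blk 13, set 1) → L1-HIT  vc=[]
2: 0x3a (blk 7, set 1) → MISS  vc=[13]
3: 0x68 (blk 13, set 1) → VC-HIT  vc=[7]
4: 0x6c (blk 13, set 1) → L1-HIT  vc=[7]
5: 0x6c (blk 13, set 1) → L1-HIT  vc=[7]
6: 0x68 (blk 13, set 1) → L1-HIT  vc=[7]
7: 0x6b (blk 13, set 1) → L1-HIT  vc=[7]
8: 0x6b (blk 13, set 1) → L1-HIT  vc=[7]
9: 0x3e (blk 7, set 1) → VC-HIT  vc=[13]
10: 0x3a (blk 7, set 1) → L1-HIT  vc=[13]
11: 0x6c (blk 13, set 1) → VC-HIT  vc=[7]
12: 0x6e (blk 13, set 1) → L1-HIT  vc=[7]
13: 0x6f (blk 13, set 1) → L1-HIT  vc=[7]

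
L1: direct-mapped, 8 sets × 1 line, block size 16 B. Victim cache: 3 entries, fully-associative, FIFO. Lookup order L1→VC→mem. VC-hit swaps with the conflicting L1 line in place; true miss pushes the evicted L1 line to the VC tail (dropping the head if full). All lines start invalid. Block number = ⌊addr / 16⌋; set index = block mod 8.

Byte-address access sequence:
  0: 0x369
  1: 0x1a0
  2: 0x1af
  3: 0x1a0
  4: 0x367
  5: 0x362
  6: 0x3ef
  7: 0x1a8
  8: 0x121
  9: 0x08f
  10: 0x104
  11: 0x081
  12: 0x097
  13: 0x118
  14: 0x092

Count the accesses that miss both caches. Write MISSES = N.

MISSES = 8

#0 0x369→b54/s6 MISS; vc=[]
#1 0x1a0→b26/s2 MISS; vc=[]
#2 0x1af→b26/s2 L1-HIT; vc=[]
#3 0x1a0→b26/s2 L1-HIT; vc=[]
#4 0x367→b54/s6 L1-HIT; vc=[]
#5 0x362→b54/s6 L1-HIT; vc=[]
#6 0x3ef→b62/s6 MISS; vc=[54]
#7 0x1a8→b26/s2 L1-HIT; vc=[54]
#8 0x121→b18/s2 MISS; vc=[54,26]
#9 0x8f→b8/s0 MISS; vc=[54,26]
#10 0x104→b16/s0 MISS; vc=[54,26,8]
#11 0x81→b8/s0 VC-HIT; vc=[54,26,16]
#12 0x97→b9/s1 MISS; vc=[54,26,16]
#13 0x118→b17/s1 MISS; vc=[26,16,9]
#14 0x92→b9/s1 VC-HIT; vc=[26,16,17]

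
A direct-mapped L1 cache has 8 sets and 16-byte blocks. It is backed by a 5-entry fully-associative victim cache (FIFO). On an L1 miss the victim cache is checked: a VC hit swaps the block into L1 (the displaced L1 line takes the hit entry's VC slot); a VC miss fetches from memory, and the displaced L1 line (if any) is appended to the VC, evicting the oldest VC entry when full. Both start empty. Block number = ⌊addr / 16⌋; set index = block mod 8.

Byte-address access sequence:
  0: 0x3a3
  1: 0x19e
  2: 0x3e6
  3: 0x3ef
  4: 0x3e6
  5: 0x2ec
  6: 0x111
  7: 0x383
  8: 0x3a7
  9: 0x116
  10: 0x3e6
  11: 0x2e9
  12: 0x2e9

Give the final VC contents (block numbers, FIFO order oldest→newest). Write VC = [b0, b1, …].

  [0] addr=0x3a3 blk=58 s=2: MISS | VC []
  [1] addr=0x19e blk=25 s=1: MISS | VC []
  [2] addr=0x3e6 blk=62 s=6: MISS | VC []
  [3] addr=0x3ef blk=62 s=6: L1-HIT | VC []
  [4] addr=0x3e6 blk=62 s=6: L1-HIT | VC []
  [5] addr=0x2ec blk=46 s=6: MISS | VC [62]
  [6] addr=0x111 blk=17 s=1: MISS | VC [62, 25]
  [7] addr=0x383 blk=56 s=0: MISS | VC [62, 25]
  [8] addr=0x3a7 blk=58 s=2: L1-HIT | VC [62, 25]
  [9] addr=0x116 blk=17 s=1: L1-HIT | VC [62, 25]
  [10] addr=0x3e6 blk=62 s=6: VC-HIT | VC [46, 25]
  [11] addr=0x2e9 blk=46 s=6: VC-HIT | VC [62, 25]
  [12] addr=0x2e9 blk=46 s=6: L1-HIT | VC [62, 25]

VC = [62, 25]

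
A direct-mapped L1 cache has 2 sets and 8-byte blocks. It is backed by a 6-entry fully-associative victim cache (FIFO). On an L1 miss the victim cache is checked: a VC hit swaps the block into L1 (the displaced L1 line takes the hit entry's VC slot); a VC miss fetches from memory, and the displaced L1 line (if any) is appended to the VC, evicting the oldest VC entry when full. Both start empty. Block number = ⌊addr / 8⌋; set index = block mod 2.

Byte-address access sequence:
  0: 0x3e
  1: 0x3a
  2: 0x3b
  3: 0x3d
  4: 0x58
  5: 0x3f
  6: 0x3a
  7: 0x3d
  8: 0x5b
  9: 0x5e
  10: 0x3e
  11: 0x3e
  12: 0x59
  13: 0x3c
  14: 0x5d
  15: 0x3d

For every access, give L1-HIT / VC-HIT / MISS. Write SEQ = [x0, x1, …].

#0 0x3e→b7/s1 MISS; vc=[]
#1 0x3a→b7/s1 L1-HIT; vc=[]
#2 0x3b→b7/s1 L1-HIT; vc=[]
#3 0x3d→b7/s1 L1-HIT; vc=[]
#4 0x58→b11/s1 MISS; vc=[7]
#5 0x3f→b7/s1 VC-HIT; vc=[11]
#6 0x3a→b7/s1 L1-HIT; vc=[11]
#7 0x3d→b7/s1 L1-HIT; vc=[11]
#8 0x5b→b11/s1 VC-HIT; vc=[7]
#9 0x5e→b11/s1 L1-HIT; vc=[7]
#10 0x3e→b7/s1 VC-HIT; vc=[11]
#11 0x3e→b7/s1 L1-HIT; vc=[11]
#12 0x59→b11/s1 VC-HIT; vc=[7]
#13 0x3c→b7/s1 VC-HIT; vc=[11]
#14 0x5d→b11/s1 VC-HIT; vc=[7]
#15 0x3d→b7/s1 VC-HIT; vc=[11]

SEQ = [MISS, L1-HIT, L1-HIT, L1-HIT, MISS, VC-HIT, L1-HIT, L1-HIT, VC-HIT, L1-HIT, VC-HIT, L1-HIT, VC-HIT, VC-HIT, VC-HIT, VC-HIT]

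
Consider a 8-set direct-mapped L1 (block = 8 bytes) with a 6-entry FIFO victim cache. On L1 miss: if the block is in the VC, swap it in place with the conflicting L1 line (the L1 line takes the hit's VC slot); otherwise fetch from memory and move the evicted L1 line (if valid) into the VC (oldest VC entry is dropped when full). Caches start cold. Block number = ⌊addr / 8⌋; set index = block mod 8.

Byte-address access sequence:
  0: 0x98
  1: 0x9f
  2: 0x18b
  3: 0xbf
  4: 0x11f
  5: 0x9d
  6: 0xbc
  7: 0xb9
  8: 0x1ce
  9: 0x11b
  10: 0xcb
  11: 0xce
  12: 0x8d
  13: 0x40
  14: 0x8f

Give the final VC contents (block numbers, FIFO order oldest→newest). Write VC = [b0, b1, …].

VC = [19, 49, 57, 25]

0: 0x98 (blk 19, set 3) → MISS  vc=[]
1: 0x9f (blk 19, set 3) → L1-HIT  vc=[]
2: 0x18b (blk 49, set 1) → MISS  vc=[]
3: 0xbf (blk 23, set 7) → MISS  vc=[]
4: 0x11f (blk 35, set 3) → MISS  vc=[19]
5: 0x9d (blk 19, set 3) → VC-HIT  vc=[35]
6: 0xbc (blk 23, set 7) → L1-HIT  vc=[35]
7: 0xb9 (blk 23, set 7) → L1-HIT  vc=[35]
8: 0x1ce (blk 57, set 1) → MISS  vc=[35, 49]
9: 0x11b (blk 35, set 3) → VC-HIT  vc=[19, 49]
10: 0xcb (blk 25, set 1) → MISS  vc=[19, 49, 57]
11: 0xce (blk 25, set 1) → L1-HIT  vc=[19, 49, 57]
12: 0x8d (blk 17, set 1) → MISS  vc=[19, 49, 57, 25]
13: 0x40 (blk 8, set 0) → MISS  vc=[19, 49, 57, 25]
14: 0x8f (blk 17, set 1) → L1-HIT  vc=[19, 49, 57, 25]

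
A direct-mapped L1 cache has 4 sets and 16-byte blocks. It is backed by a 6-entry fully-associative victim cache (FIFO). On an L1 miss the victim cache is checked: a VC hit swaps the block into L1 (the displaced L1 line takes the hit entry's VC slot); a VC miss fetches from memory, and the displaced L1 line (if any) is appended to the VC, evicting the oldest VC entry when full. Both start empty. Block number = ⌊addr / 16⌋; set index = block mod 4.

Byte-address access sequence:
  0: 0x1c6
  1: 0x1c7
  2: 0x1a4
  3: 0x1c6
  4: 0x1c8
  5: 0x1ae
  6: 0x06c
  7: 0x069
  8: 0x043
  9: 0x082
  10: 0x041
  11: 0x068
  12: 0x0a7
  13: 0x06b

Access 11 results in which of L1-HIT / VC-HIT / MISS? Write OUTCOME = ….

OUTCOME = L1-HIT

0: 0x1c6 (blk 28, set 0) → MISS  vc=[]
1: 0x1c7 (blk 28, set 0) → L1-HIT  vc=[]
2: 0x1a4 (blk 26, set 2) → MISS  vc=[]
3: 0x1c6 (blk 28, set 0) → L1-HIT  vc=[]
4: 0x1c8 (blk 28, set 0) → L1-HIT  vc=[]
5: 0x1ae (blk 26, set 2) → L1-HIT  vc=[]
6: 0x6c (blk 6, set 2) → MISS  vc=[26]
7: 0x69 (blk 6, set 2) → L1-HIT  vc=[26]
8: 0x43 (blk 4, set 0) → MISS  vc=[26, 28]
9: 0x82 (blk 8, set 0) → MISS  vc=[26, 28, 4]
10: 0x41 (blk 4, set 0) → VC-HIT  vc=[26, 28, 8]
11: 0x68 (blk 6, set 2) → L1-HIT  vc=[26, 28, 8]
12: 0xa7 (blk 10, set 2) → MISS  vc=[26, 28, 8, 6]
13: 0x6b (blk 6, set 2) → VC-HIT  vc=[26, 28, 8, 10]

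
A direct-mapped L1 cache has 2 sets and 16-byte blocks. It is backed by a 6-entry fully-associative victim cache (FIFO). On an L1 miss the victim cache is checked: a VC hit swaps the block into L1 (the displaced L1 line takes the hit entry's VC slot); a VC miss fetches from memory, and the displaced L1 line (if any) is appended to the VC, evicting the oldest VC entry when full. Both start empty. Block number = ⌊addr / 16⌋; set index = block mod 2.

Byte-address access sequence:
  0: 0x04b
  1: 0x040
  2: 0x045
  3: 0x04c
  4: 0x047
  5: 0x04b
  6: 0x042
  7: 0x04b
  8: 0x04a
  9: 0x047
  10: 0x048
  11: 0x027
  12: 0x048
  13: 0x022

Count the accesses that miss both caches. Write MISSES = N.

MISSES = 2

  [0] addr=0x4b blk=4 s=0: MISS | VC []
  [1] addr=0x40 blk=4 s=0: L1-HIT | VC []
  [2] addr=0x45 blk=4 s=0: L1-HIT | VC []
  [3] addr=0x4c blk=4 s=0: L1-HIT | VC []
  [4] addr=0x47 blk=4 s=0: L1-HIT | VC []
  [5] addr=0x4b blk=4 s=0: L1-HIT | VC []
  [6] addr=0x42 blk=4 s=0: L1-HIT | VC []
  [7] addr=0x4b blk=4 s=0: L1-HIT | VC []
  [8] addr=0x4a blk=4 s=0: L1-HIT | VC []
  [9] addr=0x47 blk=4 s=0: L1-HIT | VC []
  [10] addr=0x48 blk=4 s=0: L1-HIT | VC []
  [11] addr=0x27 blk=2 s=0: MISS | VC [4]
  [12] addr=0x48 blk=4 s=0: VC-HIT | VC [2]
  [13] addr=0x22 blk=2 s=0: VC-HIT | VC [4]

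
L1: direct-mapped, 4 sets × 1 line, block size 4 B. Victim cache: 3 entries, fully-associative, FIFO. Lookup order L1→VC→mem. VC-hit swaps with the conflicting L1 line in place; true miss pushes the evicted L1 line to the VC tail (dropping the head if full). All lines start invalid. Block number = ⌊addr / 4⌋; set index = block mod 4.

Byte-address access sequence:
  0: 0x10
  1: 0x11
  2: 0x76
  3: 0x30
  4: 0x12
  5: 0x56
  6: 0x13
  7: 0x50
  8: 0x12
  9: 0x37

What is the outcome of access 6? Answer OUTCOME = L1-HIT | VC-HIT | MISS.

#0 0x10→b4/s0 MISS; vc=[]
#1 0x11→b4/s0 L1-HIT; vc=[]
#2 0x76→b29/s1 MISS; vc=[]
#3 0x30→b12/s0 MISS; vc=[4]
#4 0x12→b4/s0 VC-HIT; vc=[12]
#5 0x56→b21/s1 MISS; vc=[12,29]
#6 0x13→b4/s0 L1-HIT; vc=[12,29]
#7 0x50→b20/s0 MISS; vc=[12,29,4]
#8 0x12→b4/s0 VC-HIT; vc=[12,29,20]
#9 0x37→b13/s1 MISS; vc=[29,20,21]

OUTCOME = L1-HIT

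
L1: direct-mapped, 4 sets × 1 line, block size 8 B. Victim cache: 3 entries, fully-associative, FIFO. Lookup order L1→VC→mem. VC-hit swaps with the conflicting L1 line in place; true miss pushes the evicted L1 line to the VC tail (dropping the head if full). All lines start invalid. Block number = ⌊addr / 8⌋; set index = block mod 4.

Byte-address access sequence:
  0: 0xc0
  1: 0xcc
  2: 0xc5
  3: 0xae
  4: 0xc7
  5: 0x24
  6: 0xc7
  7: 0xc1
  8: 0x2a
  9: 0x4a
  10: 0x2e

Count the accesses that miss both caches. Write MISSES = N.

0: 0xc0 (blk 24, set 0) → MISS  vc=[]
1: 0xcc (blk 25, set 1) → MISS  vc=[]
2: 0xc5 (blk 24, set 0) → L1-HIT  vc=[]
3: 0xae (blk 21, set 1) → MISS  vc=[25]
4: 0xc7 (blk 24, set 0) → L1-HIT  vc=[25]
5: 0x24 (blk 4, set 0) → MISS  vc=[25, 24]
6: 0xc7 (blk 24, set 0) → VC-HIT  vc=[25, 4]
7: 0xc1 (blk 24, set 0) → L1-HIT  vc=[25, 4]
8: 0x2a (blk 5, set 1) → MISS  vc=[25, 4, 21]
9: 0x4a (blk 9, set 1) → MISS  vc=[4, 21, 5]
10: 0x2e (blk 5, set 1) → VC-HIT  vc=[4, 21, 9]

MISSES = 6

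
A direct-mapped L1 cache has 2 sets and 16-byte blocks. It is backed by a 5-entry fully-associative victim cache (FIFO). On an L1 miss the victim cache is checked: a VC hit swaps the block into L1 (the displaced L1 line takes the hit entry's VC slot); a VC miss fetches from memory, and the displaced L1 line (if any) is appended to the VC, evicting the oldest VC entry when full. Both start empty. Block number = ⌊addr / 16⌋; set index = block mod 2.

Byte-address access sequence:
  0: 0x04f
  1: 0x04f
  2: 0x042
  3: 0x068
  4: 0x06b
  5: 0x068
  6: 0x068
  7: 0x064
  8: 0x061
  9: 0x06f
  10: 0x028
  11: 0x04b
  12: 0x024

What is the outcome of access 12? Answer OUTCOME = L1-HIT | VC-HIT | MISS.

  [0] addr=0x4f blk=4 s=0: MISS | VC []
  [1] addr=0x4f blk=4 s=0: L1-HIT | VC []
  [2] addr=0x42 blk=4 s=0: L1-HIT | VC []
  [3] addr=0x68 blk=6 s=0: MISS | VC [4]
  [4] addr=0x6b blk=6 s=0: L1-HIT | VC [4]
  [5] addr=0x68 blk=6 s=0: L1-HIT | VC [4]
  [6] addr=0x68 blk=6 s=0: L1-HIT | VC [4]
  [7] addr=0x64 blk=6 s=0: L1-HIT | VC [4]
  [8] addr=0x61 blk=6 s=0: L1-HIT | VC [4]
  [9] addr=0x6f blk=6 s=0: L1-HIT | VC [4]
  [10] addr=0x28 blk=2 s=0: MISS | VC [4, 6]
  [11] addr=0x4b blk=4 s=0: VC-HIT | VC [2, 6]
  [12] addr=0x24 blk=2 s=0: VC-HIT | VC [4, 6]

OUTCOME = VC-HIT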